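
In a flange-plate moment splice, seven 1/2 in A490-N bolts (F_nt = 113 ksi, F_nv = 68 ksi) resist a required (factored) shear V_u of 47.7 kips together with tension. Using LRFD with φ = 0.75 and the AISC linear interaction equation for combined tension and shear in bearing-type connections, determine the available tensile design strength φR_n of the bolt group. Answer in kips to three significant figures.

72.2 kips

A_b = π·0.5²/4 = 0.1963 in²; f_rv = 47.7 / (7 × 0.1963) = 34.7 ksi.
F'_nt = 1.3 F_nt − (F_nt / φF_nv) f_rv = 1.3·113 − (113/(0.75·68))·34.7 = 70 ksi, capped at F_nt → F'_nt = 70 ksi.
R_n = F'_nt · A_b · n = 70 × 0.1963 × 7 = 96.22 kips.
Design strength φR_n = 0.75 × 96.22 = 72.2 kips.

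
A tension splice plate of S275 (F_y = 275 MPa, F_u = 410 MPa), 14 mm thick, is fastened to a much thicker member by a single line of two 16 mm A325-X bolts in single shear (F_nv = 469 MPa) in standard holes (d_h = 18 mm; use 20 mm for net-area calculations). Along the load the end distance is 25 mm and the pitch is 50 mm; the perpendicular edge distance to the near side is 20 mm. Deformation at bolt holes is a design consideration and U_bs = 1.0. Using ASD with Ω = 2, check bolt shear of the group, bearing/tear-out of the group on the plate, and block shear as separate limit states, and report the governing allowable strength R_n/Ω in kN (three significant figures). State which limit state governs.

Bolt shear: A_b = π·16²/4 = 201.1 mm²; R_n = 469 × 201.1 × 2 × 1 / 1000 = 188.6 kN → 188.6 / 2 = 94.3 kN.
Bearing: edge l_c = 16, r_n = 110.2 kN; interior l_c = 32, r_n = 220.4 kN; R_n = 110.2 + 1·220.4 = 330.6 kN → 165 kN.
Block shear: A_gv = 1050, A_nv = 630, A_nt = 140 mm²; R_n = min(0.6F_uA_nv, 0.6F_yA_gv) + U_bs·F_u·A_nt = 212.4 kN → 106 kN.
Bolt shear governs: 94.3 kN.

94.3 kN (bolt shear governs)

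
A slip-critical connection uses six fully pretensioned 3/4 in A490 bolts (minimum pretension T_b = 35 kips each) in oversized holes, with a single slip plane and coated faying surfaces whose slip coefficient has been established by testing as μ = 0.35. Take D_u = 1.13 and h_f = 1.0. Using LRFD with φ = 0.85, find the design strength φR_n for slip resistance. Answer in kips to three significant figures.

R_n = μ · D_u · h_f · T_b · n_s · n_b = 0.35 × 1.13 × 1.0 × 35 × 1 × 6 = 83.05 kips.
Design strength φR_n = 0.85 × 83.05 = 70.6 kips.

70.6 kips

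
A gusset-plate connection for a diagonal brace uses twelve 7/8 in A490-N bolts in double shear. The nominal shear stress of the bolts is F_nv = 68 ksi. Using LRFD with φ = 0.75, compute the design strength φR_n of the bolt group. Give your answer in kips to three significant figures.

A_b = π × 0.875² / 4 = 0.6013 in².
R_n = F_nv · A_b · n · n_s = 68 × 0.6013 × 12 × 2 = 981.4 kips.
Design strength φR_n = 0.75 × 981.4 = 736 kips.

736 kips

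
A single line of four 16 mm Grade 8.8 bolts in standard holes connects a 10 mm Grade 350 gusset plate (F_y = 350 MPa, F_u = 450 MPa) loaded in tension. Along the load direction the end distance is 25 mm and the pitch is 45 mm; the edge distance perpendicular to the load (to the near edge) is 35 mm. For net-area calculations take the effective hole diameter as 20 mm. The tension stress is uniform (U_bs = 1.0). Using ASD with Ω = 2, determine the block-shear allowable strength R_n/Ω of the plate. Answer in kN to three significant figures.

Shear plane L_v = 25 + 3·45 = 160 mm; A_gv = 160 × 10 = 1600 mm².
A_nv = (160 − 3.5·20) × 10 = 900 mm².
A_nt = (35 − 0.5·20) × 10 = 250 mm².
0.6 F_u A_nv = 243 kN; 0.6 F_y A_gv = 336 kN → shear rupture governs the shear term.
R_n = 243 + 1.0 × 450 × 250 / 1000 = 355.5 kN.
Allowable strength R_n/Ω = 355.5 / 2 = 178 kN.

178 kN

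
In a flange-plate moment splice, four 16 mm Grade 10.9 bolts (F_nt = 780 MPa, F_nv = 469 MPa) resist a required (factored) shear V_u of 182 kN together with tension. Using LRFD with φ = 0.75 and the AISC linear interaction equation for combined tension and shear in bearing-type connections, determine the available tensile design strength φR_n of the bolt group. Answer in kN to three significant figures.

309 kN

A_b = π·16²/4 = 201.1 mm²; f_rv = 182 × 1000 / (4 × 201.1) = 226.3 MPa.
F'_nt = 1.3 F_nt − (F_nt / φF_nv) f_rv = 1.3·780 − (780/(0.75·469))·226.3 = 512.2 MPa, capped at F_nt → F'_nt = 512.2 MPa.
R_n = F'_nt · A_b · n = 512.2 × 201.1 × 4 / 1000 = 411.9 kN.
Design strength φR_n = 0.75 × 411.9 = 309 kN.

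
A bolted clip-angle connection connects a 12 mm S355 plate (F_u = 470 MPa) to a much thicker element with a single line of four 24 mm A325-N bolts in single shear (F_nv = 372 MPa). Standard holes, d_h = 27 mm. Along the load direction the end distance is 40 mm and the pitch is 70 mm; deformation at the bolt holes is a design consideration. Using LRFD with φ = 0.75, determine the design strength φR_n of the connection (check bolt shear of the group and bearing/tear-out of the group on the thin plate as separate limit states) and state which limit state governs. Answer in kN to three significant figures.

505 kN (bolt shear governs)

Bolt shear: A_b = π·24²/4 = 452.4 mm²; R_n = 372 × 452.4 × 4 × 1 / 1000 = 673.2 kN → 0.75 × 673.2 = 505 kN.
Bearing (1.2 l_c t F_u ≤ 2.4 d t F_u): upper limit = 2.4·24·12·470 / 1000 = 324.9 kN.
  Edge l_c = 40 − 27/2 = 26.5 → r_n = 179.4 kN; interior l_c = 70 − 27 = 43 → r_n = 291 kN.
  R_n,bearing = 1·179.4 + 3·291 = 1052 kN → 0.75 × 1052 = 789 kN.
Bolt shear governs: 505 kN.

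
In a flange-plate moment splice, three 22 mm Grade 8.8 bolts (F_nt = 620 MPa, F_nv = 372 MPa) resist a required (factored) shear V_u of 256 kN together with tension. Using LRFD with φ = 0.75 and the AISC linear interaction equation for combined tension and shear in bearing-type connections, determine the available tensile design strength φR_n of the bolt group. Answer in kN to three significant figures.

A_b = π·22²/4 = 380.1 mm²; f_rv = 256 × 1000 / (3 × 380.1) = 224.5 MPa.
F'_nt = 1.3 F_nt − (F_nt / φF_nv) f_rv = 1.3·620 − (620/(0.75·372))·224.5 = 307.1 MPa, capped at F_nt → F'_nt = 307.1 MPa.
R_n = F'_nt · A_b · n = 307.1 × 380.1 × 3 / 1000 = 350.3 kN.
Design strength φR_n = 0.75 × 350.3 = 263 kN.

263 kN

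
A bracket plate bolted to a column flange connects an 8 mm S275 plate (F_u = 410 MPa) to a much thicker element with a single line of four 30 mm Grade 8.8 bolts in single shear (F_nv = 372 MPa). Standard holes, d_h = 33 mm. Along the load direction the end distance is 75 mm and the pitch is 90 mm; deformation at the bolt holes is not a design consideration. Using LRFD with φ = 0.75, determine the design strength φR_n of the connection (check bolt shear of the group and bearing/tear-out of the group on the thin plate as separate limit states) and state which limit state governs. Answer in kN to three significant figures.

789 kN (bolt shear governs)

Bolt shear: A_b = π·30²/4 = 706.9 mm²; R_n = 372 × 706.9 × 4 × 1 / 1000 = 1052 kN → 0.75 × 1052 = 789 kN.
Bearing (1.5 l_c t F_u ≤ 3.0 d t F_u): upper limit = 3.0·30·8·410 / 1000 = 295.2 kN.
  Edge l_c = 75 − 33/2 = 58.5 → r_n = 287.8 kN; interior l_c = 90 − 33 = 57 → r_n = 280.4 kN.
  R_n,bearing = 1·287.8 + 3·280.4 = 1129 kN → 0.75 × 1129 = 847 kN.
Bolt shear governs: 789 kN.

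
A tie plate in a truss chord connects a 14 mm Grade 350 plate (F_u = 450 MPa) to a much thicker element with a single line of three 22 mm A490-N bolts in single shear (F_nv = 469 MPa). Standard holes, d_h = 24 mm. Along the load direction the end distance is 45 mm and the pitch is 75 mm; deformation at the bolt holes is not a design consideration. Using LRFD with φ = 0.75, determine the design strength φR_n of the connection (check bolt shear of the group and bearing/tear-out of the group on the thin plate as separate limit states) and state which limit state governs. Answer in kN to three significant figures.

401 kN (bolt shear governs)

Bolt shear: A_b = π·22²/4 = 380.1 mm²; R_n = 469 × 380.1 × 3 × 1 / 1000 = 534.8 kN → 0.75 × 534.8 = 401 kN.
Bearing (1.5 l_c t F_u ≤ 3.0 d t F_u): upper limit = 3.0·22·14·450 / 1000 = 415.8 kN.
  Edge l_c = 45 − 24/2 = 33 → r_n = 311.9 kN; interior l_c = 75 − 24 = 51 → r_n = 415.8 kN.
  R_n,bearing = 1·311.9 + 2·415.8 = 1143 kN → 0.75 × 1143 = 858 kN.
Bolt shear governs: 401 kN.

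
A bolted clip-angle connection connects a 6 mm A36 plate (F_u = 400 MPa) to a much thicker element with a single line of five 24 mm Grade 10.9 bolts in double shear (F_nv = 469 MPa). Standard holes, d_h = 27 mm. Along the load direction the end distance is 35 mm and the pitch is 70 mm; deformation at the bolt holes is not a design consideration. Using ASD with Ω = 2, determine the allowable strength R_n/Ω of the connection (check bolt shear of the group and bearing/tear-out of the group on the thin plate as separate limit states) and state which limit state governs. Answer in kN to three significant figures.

Bolt shear: A_b = π·24²/4 = 452.4 mm²; R_n = 469 × 452.4 × 5 × 2 / 1000 = 2122 kN → 2122 / 2 = 1060 kN.
Bearing (1.5 l_c t F_u ≤ 3.0 d t F_u): upper limit = 3.0·24·6·400 / 1000 = 172.8 kN.
  Edge l_c = 35 − 27/2 = 21.5 → r_n = 77.4 kN; interior l_c = 70 − 27 = 43 → r_n = 154.8 kN.
  R_n,bearing = 1·77.4 + 4·154.8 = 696.6 kN → 696.6 / 2 = 348 kN.
Bearing governs: 348 kN.

348 kN (bearing governs)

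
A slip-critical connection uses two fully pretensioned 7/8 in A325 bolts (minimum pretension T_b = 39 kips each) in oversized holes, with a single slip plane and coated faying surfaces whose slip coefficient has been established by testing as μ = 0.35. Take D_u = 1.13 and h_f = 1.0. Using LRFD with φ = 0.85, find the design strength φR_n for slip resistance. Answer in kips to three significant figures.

26.2 kips

R_n = μ · D_u · h_f · T_b · n_s · n_b = 0.35 × 1.13 × 1.0 × 39 × 1 × 2 = 30.85 kips.
Design strength φR_n = 0.85 × 30.85 = 26.2 kips.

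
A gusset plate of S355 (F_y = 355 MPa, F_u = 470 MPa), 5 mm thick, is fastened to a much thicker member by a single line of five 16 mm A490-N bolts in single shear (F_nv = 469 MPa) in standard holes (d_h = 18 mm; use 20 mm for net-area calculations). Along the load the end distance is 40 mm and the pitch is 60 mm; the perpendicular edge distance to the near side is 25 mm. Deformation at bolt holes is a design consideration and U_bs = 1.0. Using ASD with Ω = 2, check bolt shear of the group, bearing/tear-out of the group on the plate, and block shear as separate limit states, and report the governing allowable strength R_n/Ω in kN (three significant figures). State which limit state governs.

Bolt shear: A_b = π·16²/4 = 201.1 mm²; R_n = 469 × 201.1 × 5 × 1 / 1000 = 471.5 kN → 471.5 / 2 = 236 kN.
Bearing: edge l_c = 31, r_n = 87.42 kN; interior l_c = 42, r_n = 90.24 kN; R_n = 87.42 + 4·90.24 = 448.4 kN → 224 kN.
Block shear: A_gv = 1400, A_nv = 950, A_nt = 75 mm²; R_n = min(0.6F_uA_nv, 0.6F_yA_gv) + U_bs·F_u·A_nt = 303.2 kN → 152 kN.
Block shear governs: 152 kN.

152 kN (block shear governs)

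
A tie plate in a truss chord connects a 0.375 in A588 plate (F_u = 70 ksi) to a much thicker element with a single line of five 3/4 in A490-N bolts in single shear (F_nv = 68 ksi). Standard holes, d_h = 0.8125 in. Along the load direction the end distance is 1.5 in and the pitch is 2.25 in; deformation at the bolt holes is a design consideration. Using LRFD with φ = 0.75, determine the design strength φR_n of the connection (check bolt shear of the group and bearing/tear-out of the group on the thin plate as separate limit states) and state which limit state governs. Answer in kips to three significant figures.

113 kips (bolt shear governs)

Bolt shear: A_b = π·0.75²/4 = 0.4418 in²; R_n = 68 × 0.4418 × 5 × 1 = 150.2 kips → 0.75 × 150.2 = 113 kips.
Bearing (1.2 l_c t F_u ≤ 2.4 d t F_u): upper limit = 2.4·0.75·0.375·70 = 47.25 kips.
  Edge l_c = 1.5 − 0.8125/2 = 1.094 → r_n = 34.45 kips; interior l_c = 2.25 − 0.8125 = 1.438 → r_n = 45.28 kips.
  R_n,bearing = 1·34.45 + 4·45.28 = 215.6 kips → 0.75 × 215.6 = 162 kips.
Bolt shear governs: 113 kips.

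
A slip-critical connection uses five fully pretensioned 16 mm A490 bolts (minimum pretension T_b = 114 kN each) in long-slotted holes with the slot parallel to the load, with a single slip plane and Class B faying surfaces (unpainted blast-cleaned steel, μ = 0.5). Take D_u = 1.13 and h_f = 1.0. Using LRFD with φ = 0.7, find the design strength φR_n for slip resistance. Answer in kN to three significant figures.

225 kN

R_n = μ · D_u · h_f · T_b · n_s · n_b = 0.5 × 1.13 × 1.0 × 114 × 1 × 5 = 322 kN.
Design strength φR_n = 0.7 × 322 = 225 kN.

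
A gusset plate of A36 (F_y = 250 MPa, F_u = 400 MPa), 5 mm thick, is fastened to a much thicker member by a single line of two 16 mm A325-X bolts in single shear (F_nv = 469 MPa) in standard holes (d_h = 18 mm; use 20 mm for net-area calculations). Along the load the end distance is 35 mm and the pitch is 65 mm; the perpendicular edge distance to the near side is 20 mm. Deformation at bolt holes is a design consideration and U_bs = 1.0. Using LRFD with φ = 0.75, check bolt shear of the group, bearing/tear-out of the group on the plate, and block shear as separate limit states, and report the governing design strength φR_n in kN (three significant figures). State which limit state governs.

71.2 kN (block shear governs)

Bolt shear: A_b = π·16²/4 = 201.1 mm²; R_n = 469 × 201.1 × 2 × 1 / 1000 = 188.6 kN → 0.75 × 188.6 = 141 kN.
Bearing: edge l_c = 26, r_n = 62.4 kN; interior l_c = 47, r_n = 76.8 kN; R_n = 62.4 + 1·76.8 = 139.2 kN → 104 kN.
Block shear: A_gv = 500, A_nv = 350, A_nt = 50 mm²; R_n = min(0.6F_uA_nv, 0.6F_yA_gv) + U_bs·F_u·A_nt = 95 kN → 71.2 kN.
Block shear governs: 71.2 kN.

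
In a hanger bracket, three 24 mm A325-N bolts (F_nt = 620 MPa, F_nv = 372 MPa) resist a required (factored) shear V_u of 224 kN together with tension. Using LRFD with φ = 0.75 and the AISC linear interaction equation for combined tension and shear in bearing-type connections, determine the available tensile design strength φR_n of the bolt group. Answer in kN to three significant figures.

447 kN

A_b = π·24²/4 = 452.4 mm²; f_rv = 224 × 1000 / (3 × 452.4) = 165 MPa.
F'_nt = 1.3 F_nt − (F_nt / φF_nv) f_rv = 1.3·620 − (620/(0.75·372))·165 = 439.2 MPa, capped at F_nt → F'_nt = 439.2 MPa.
R_n = F'_nt · A_b · n = 439.2 × 452.4 × 3 / 1000 = 596.1 kN.
Design strength φR_n = 0.75 × 596.1 = 447 kN.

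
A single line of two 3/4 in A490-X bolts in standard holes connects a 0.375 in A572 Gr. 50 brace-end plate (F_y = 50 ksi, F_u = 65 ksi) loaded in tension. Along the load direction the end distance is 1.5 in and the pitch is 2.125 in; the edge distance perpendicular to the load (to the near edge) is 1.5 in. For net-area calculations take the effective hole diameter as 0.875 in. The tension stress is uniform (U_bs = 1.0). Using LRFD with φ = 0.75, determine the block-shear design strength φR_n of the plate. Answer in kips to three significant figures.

Shear plane L_v = 1.5 + 1·2.125 = 3.625 in; A_gv = 3.625 × 0.375 = 1.359 in².
A_nv = (3.625 − 1.5·0.875) × 0.375 = 0.8672 in².
A_nt = (1.5 − 0.5·0.875) × 0.375 = 0.3984 in².
0.6 F_u A_nv = 33.82 kips; 0.6 F_y A_gv = 40.78 kips → shear rupture governs the shear term.
R_n = 33.82 + 1.0 × 65 × 0.3984 = 59.72 kips.
Design strength φR_n = 0.75 × 59.72 = 44.8 kips.

44.8 kips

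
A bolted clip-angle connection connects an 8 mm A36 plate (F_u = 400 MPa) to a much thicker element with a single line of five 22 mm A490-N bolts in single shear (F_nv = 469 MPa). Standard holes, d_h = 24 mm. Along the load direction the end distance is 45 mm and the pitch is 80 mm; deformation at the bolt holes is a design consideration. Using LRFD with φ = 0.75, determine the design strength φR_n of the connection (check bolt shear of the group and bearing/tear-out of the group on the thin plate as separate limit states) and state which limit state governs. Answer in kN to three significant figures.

Bolt shear: A_b = π·22²/4 = 380.1 mm²; R_n = 469 × 380.1 × 5 × 1 / 1000 = 891.4 kN → 0.75 × 891.4 = 669 kN.
Bearing (1.2 l_c t F_u ≤ 2.4 d t F_u): upper limit = 2.4·22·8·400 / 1000 = 169 kN.
  Edge l_c = 45 − 24/2 = 33 → r_n = 126.7 kN; interior l_c = 80 − 24 = 56 → r_n = 169 kN.
  R_n,bearing = 1·126.7 + 4·169 = 802.6 kN → 0.75 × 802.6 = 602 kN.
Bearing governs: 602 kN.

602 kN (bearing governs)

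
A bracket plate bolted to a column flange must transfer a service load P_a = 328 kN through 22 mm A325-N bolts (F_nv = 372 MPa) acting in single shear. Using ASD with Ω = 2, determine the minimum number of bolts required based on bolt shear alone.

A_b = π·22²/4 = 380.1 mm².
Per-bolt allowable strength R_n/Ω = 372 × 380.1 × 1 / 1000 / 2 = 70.7 kN.
n ≥ 328 / 70.7 = 4.639 → use 5 bolts.

5 bolts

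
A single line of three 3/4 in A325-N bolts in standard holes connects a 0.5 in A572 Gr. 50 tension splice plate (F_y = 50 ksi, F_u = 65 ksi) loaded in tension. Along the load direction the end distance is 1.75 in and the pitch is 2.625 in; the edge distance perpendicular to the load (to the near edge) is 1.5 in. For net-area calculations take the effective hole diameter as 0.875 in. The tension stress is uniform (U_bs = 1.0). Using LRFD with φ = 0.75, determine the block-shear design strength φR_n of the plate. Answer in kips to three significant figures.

Shear plane L_v = 1.75 + 2·2.625 = 7 in; A_gv = 7 × 0.5 = 3.5 in².
A_nv = (7 − 2.5·0.875) × 0.5 = 2.406 in².
A_nt = (1.5 − 0.5·0.875) × 0.5 = 0.5312 in².
0.6 F_u A_nv = 93.84 kips; 0.6 F_y A_gv = 105 kips → shear rupture governs the shear term.
R_n = 93.84 + 1.0 × 65 × 0.5312 = 128.4 kips.
Design strength φR_n = 0.75 × 128.4 = 96.3 kips.

96.3 kips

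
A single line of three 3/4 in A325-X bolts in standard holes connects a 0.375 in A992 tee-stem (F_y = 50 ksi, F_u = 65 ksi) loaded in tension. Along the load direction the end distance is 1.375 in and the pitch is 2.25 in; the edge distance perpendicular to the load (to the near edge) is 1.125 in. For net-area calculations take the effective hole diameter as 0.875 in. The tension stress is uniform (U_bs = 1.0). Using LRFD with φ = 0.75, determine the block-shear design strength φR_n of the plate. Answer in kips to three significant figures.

53 kips

Shear plane L_v = 1.375 + 2·2.25 = 5.875 in; A_gv = 5.875 × 0.375 = 2.203 in².
A_nv = (5.875 − 2.5·0.875) × 0.375 = 1.383 in².
A_nt = (1.125 − 0.5·0.875) × 0.375 = 0.2578 in².
0.6 F_u A_nv = 53.93 kips; 0.6 F_y A_gv = 66.09 kips → shear rupture governs the shear term.
R_n = 53.93 + 1.0 × 65 × 0.2578 = 70.69 kips.
Design strength φR_n = 0.75 × 70.69 = 53 kips.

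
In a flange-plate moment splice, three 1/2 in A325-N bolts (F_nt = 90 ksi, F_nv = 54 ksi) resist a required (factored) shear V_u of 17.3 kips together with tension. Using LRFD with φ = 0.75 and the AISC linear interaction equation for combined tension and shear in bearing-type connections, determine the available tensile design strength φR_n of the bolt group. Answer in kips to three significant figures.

22.9 kips

A_b = π·0.5²/4 = 0.1963 in²; f_rv = 17.3 / (3 × 0.1963) = 29.37 ksi.
F'_nt = 1.3 F_nt − (F_nt / φF_nv) f_rv = 1.3·90 − (90/(0.75·54))·29.37 = 51.73 ksi, capped at F_nt → F'_nt = 51.73 ksi.
R_n = F'_nt · A_b · n = 51.73 × 0.1963 × 3 = 30.47 kips.
Design strength φR_n = 0.75 × 30.47 = 22.9 kips.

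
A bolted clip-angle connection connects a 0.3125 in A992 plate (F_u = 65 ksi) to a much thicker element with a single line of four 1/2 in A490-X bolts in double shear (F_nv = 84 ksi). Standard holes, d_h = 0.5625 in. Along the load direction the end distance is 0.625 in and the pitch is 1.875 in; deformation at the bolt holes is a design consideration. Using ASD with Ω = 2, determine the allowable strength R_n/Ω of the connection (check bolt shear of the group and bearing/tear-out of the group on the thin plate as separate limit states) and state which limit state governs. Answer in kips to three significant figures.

Bolt shear: A_b = π·0.5²/4 = 0.1963 in²; R_n = 84 × 0.1963 × 4 × 2 = 131.9 kips → 131.9 / 2 = 66 kips.
Bearing (1.2 l_c t F_u ≤ 2.4 d t F_u): upper limit = 2.4·0.5·0.3125·65 = 24.38 kips.
  Edge l_c = 0.625 − 0.5625/2 = 0.3438 → r_n = 8.379 kips; interior l_c = 1.875 − 0.5625 = 1.312 → r_n = 24.38 kips.
  R_n,bearing = 1·8.379 + 3·24.38 = 81.5 kips → 81.5 / 2 = 40.8 kips.
Bearing governs: 40.8 kips.

40.8 kips (bearing governs)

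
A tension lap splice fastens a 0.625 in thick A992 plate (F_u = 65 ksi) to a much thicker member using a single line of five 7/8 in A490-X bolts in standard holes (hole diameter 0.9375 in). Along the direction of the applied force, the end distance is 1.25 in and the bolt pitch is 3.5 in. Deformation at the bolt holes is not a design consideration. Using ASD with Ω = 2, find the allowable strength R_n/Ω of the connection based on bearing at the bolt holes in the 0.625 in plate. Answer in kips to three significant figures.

237 kips

Per bolt r_n = 1.5 l_c t F_u ≤ 3.0 d t F_u; upper limit = 3.0 × 0.875 × 0.625 × 65 = 106.6 kips.
Edge bolt: l_c = 1.25 − 0.9375/2 = 0.7812 in → 1.5 × 0.7812 × 0.625 × 65 = 47.61 → r_n = 47.61 kips.
Interior bolts: l_c = 3.5 − 0.9375 = 2.562 in → 1.5 × 2.562 × 0.625 × 65 = 156.2 → r_n = 106.6 kips.
R_n = 1 × 47.61 + 4 × 106.6 = 474.2 kips.
Allowable strength R_n/Ω = 474.2 / 2 = 237 kips.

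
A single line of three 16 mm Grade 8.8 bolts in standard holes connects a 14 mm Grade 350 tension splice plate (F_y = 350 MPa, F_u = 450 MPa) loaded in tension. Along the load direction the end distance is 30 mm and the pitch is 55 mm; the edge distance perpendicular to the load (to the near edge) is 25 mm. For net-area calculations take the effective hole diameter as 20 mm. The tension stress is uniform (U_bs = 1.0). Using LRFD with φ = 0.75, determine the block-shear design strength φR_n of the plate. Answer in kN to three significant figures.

326 kN

Shear plane L_v = 30 + 2·55 = 140 mm; A_gv = 140 × 14 = 1960 mm².
A_nv = (140 − 2.5·20) × 14 = 1260 mm².
A_nt = (25 − 0.5·20) × 14 = 210 mm².
0.6 F_u A_nv = 340.2 kN; 0.6 F_y A_gv = 411.6 kN → shear rupture governs the shear term.
R_n = 340.2 + 1.0 × 450 × 210 / 1000 = 434.7 kN.
Design strength φR_n = 0.75 × 434.7 = 326 kN.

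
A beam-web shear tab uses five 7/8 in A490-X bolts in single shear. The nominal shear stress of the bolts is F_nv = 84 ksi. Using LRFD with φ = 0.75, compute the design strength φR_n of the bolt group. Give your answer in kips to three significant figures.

189 kips

A_b = π × 0.875² / 4 = 0.6013 in².
R_n = F_nv · A_b · n · n_s = 84 × 0.6013 × 5 × 1 = 252.6 kips.
Design strength φR_n = 0.75 × 252.6 = 189 kips.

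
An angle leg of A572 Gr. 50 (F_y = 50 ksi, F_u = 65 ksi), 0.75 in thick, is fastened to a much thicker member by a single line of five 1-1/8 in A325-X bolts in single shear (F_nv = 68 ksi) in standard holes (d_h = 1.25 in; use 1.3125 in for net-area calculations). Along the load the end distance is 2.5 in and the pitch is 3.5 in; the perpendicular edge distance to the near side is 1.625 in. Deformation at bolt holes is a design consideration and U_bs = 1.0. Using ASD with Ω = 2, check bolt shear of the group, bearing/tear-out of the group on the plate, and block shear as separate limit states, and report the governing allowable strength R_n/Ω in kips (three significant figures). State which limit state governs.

Bolt shear: A_b = π·1.125²/4 = 0.994 in²; R_n = 68 × 0.994 × 5 × 1 = 338 kips → 338 / 2 = 169 kips.
Bearing: edge l_c = 1.875, r_n = 109.7 kips; interior l_c = 2.25, r_n = 131.6 kips; R_n = 109.7 + 4·131.6 = 636.2 kips → 318 kips.
Block shear: A_gv = 12.38, A_nv = 7.945, A_nt = 0.7266 in²; R_n = min(0.6F_uA_nv, 0.6F_yA_gv) + U_bs·F_u·A_nt = 357.1 kips → 179 kips.
Bolt shear governs: 169 kips.

169 kips (bolt shear governs)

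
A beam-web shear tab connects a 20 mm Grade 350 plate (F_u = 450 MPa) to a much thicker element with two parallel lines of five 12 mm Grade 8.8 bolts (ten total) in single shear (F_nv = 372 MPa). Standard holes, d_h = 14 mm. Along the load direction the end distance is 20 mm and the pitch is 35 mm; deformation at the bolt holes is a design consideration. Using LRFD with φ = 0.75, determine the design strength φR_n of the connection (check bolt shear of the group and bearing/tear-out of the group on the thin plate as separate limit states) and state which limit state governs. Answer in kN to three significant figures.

316 kN (bolt shear governs)

Bolt shear: A_b = π·12²/4 = 113.1 mm²; R_n = 372 × 113.1 × 10 × 1 / 1000 = 420.7 kN → 0.75 × 420.7 = 316 kN.
Bearing (1.2 l_c t F_u ≤ 2.4 d t F_u): upper limit = 2.4·12·20·450 / 1000 = 259.2 kN.
  Edge l_c = 20 − 14/2 = 13 → r_n = 140.4 kN; interior l_c = 35 − 14 = 21 → r_n = 226.8 kN.
  R_n,bearing = 2·140.4 + 8·226.8 = 2095 kN → 0.75 × 2095 = 1570 kN.
Bolt shear governs: 316 kN.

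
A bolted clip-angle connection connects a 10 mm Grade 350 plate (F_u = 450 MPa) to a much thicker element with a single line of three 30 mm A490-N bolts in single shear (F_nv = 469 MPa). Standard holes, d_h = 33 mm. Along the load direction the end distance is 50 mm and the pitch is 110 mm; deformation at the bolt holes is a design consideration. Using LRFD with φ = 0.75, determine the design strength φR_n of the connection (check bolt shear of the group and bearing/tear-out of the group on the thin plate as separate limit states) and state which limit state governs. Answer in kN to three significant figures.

Bolt shear: A_b = π·30²/4 = 706.9 mm²; R_n = 469 × 706.9 × 3 × 1 / 1000 = 994.5 kN → 0.75 × 994.5 = 746 kN.
Bearing (1.2 l_c t F_u ≤ 2.4 d t F_u): upper limit = 2.4·30·10·450 / 1000 = 324 kN.
  Edge l_c = 50 − 33/2 = 33.5 → r_n = 180.9 kN; interior l_c = 110 − 33 = 77 → r_n = 324 kN.
  R_n,bearing = 1·180.9 + 2·324 = 828.9 kN → 0.75 × 828.9 = 622 kN.
Bearing governs: 622 kN.

622 kN (bearing governs)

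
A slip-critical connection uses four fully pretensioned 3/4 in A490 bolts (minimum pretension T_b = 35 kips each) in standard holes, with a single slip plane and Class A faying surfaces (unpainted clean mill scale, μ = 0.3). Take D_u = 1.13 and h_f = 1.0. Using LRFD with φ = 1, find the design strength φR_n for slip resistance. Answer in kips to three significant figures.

47.5 kips

R_n = μ · D_u · h_f · T_b · n_s · n_b = 0.3 × 1.13 × 1.0 × 35 × 1 × 4 = 47.46 kips.
Design strength φR_n = 1 × 47.46 = 47.5 kips.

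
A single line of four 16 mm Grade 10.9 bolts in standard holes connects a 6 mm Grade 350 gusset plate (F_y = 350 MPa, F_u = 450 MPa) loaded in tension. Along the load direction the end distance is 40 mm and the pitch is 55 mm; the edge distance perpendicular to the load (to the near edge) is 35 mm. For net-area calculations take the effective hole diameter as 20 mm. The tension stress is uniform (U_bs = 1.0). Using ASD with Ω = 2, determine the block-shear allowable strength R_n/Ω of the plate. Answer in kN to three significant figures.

Shear plane L_v = 40 + 3·55 = 205 mm; A_gv = 205 × 6 = 1230 mm².
A_nv = (205 − 3.5·20) × 6 = 810 mm².
A_nt = (35 − 0.5·20) × 6 = 150 mm².
0.6 F_u A_nv = 218.7 kN; 0.6 F_y A_gv = 258.3 kN → shear rupture governs the shear term.
R_n = 218.7 + 1.0 × 450 × 150 / 1000 = 286.2 kN.
Allowable strength R_n/Ω = 286.2 / 2 = 143 kN.

143 kN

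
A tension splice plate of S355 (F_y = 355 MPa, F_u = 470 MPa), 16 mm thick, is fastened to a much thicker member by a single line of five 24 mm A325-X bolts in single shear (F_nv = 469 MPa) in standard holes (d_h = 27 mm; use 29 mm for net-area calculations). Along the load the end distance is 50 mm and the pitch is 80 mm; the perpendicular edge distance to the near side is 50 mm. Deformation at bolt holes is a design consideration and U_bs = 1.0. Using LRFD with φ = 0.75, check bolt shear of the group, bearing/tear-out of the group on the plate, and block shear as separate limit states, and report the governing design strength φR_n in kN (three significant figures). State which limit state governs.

796 kN (bolt shear governs)

Bolt shear: A_b = π·24²/4 = 452.4 mm²; R_n = 469 × 452.4 × 5 × 1 / 1000 = 1061 kN → 0.75 × 1061 = 796 kN.
Bearing: edge l_c = 36.5, r_n = 329.4 kN; interior l_c = 53, r_n = 433.2 kN; R_n = 329.4 + 4·433.2 = 2062 kN → 1550 kN.
Block shear: A_gv = 5920, A_nv = 3832, A_nt = 568 mm²; R_n = min(0.6F_uA_nv, 0.6F_yA_gv) + U_bs·F_u·A_nt = 1348 kN → 1010 kN.
Bolt shear governs: 796 kN.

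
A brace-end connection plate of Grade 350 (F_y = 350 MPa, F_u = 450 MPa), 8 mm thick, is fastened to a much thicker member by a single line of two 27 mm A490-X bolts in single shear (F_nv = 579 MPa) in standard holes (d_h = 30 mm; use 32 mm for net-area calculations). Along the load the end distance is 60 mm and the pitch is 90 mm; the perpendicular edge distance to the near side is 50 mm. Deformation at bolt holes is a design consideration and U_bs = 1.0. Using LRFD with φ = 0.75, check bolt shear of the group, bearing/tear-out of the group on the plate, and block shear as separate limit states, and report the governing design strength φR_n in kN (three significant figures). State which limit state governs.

Bolt shear: A_b = π·27²/4 = 572.6 mm²; R_n = 579 × 572.6 × 2 × 1 / 1000 = 663 kN → 0.75 × 663 = 497 kN.
Bearing: edge l_c = 45, r_n = 194.4 kN; interior l_c = 60, r_n = 233.3 kN; R_n = 194.4 + 1·233.3 = 427.7 kN → 321 kN.
Block shear: A_gv = 1200, A_nv = 816, A_nt = 272 mm²; R_n = min(0.6F_uA_nv, 0.6F_yA_gv) + U_bs·F_u·A_nt = 342.7 kN → 257 kN.
Block shear governs: 257 kN.

257 kN (block shear governs)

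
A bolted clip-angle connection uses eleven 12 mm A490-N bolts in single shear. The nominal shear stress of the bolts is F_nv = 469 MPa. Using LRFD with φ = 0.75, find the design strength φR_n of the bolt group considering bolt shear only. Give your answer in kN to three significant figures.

438 kN

A_b = π × 12² / 4 = 113.1 mm².
R_n = F_nv · A_b · n · n_s = 469 × 113.1 × 11 × 1 / 1000 = 583.5 kN.
Design strength φR_n = 0.75 × 583.5 = 438 kN.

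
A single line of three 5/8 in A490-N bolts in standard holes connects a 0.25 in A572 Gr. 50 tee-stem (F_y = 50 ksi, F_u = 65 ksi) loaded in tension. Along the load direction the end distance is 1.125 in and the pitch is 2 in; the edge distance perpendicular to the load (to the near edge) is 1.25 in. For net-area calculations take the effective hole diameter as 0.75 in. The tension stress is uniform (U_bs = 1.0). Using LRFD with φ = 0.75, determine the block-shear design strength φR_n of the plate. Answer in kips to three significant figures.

34.4 kips

Shear plane L_v = 1.125 + 2·2 = 5.125 in; A_gv = 5.125 × 0.25 = 1.281 in².
A_nv = (5.125 − 2.5·0.75) × 0.25 = 0.8125 in².
A_nt = (1.25 − 0.5·0.75) × 0.25 = 0.2188 in².
0.6 F_u A_nv = 31.69 kips; 0.6 F_y A_gv = 38.44 kips → shear rupture governs the shear term.
R_n = 31.69 + 1.0 × 65 × 0.2188 = 45.91 kips.
Design strength φR_n = 0.75 × 45.91 = 34.4 kips.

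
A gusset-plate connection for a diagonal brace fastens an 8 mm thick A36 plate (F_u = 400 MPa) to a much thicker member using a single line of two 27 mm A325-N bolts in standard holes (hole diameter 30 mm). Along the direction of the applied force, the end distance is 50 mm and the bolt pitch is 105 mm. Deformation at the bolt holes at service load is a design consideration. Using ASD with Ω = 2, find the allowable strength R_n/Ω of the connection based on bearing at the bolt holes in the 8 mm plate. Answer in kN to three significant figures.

171 kN

Per bolt r_n = 1.2 l_c t F_u ≤ 2.4 d t F_u; upper limit = 2.4 × 27 × 8 × 400 / 1000 = 207.4 kN.
Edge bolt: l_c = 50 − 30/2 = 35 mm → 1.2 × 35 × 8 × 400 / 1000 = 134.4 → r_n = 134.4 kN.
Interior bolts: l_c = 105 − 30 = 75 mm → 1.2 × 75 × 8 × 400 / 1000 = 288 → r_n = 207.4 kN.
R_n = 1 × 134.4 + 1 × 207.4 = 341.8 kN.
Allowable strength R_n/Ω = 341.8 / 2 = 171 kN.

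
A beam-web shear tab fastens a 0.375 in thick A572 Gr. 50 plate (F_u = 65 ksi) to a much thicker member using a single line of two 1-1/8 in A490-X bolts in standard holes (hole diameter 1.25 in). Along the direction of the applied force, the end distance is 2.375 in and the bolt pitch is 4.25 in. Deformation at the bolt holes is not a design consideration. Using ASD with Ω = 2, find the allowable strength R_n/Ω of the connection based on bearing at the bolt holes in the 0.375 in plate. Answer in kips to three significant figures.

73.1 kips

Per bolt r_n = 1.5 l_c t F_u ≤ 3.0 d t F_u; upper limit = 3.0 × 1.125 × 0.375 × 65 = 82.27 kips.
Edge bolt: l_c = 2.375 − 1.25/2 = 1.75 in → 1.5 × 1.75 × 0.375 × 65 = 63.98 → r_n = 63.98 kips.
Interior bolts: l_c = 4.25 − 1.25 = 3 in → 1.5 × 3 × 0.375 × 65 = 109.7 → r_n = 82.27 kips.
R_n = 1 × 63.98 + 1 × 82.27 = 146.2 kips.
Allowable strength R_n/Ω = 146.2 / 2 = 73.1 kips.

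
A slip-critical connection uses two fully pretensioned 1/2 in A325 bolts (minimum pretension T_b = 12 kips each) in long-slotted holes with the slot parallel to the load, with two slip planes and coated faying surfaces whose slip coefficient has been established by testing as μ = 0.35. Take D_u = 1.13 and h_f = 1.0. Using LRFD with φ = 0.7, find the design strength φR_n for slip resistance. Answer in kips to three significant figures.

13.3 kips

R_n = μ · D_u · h_f · T_b · n_s · n_b = 0.35 × 1.13 × 1.0 × 12 × 2 × 2 = 18.98 kips.
Design strength φR_n = 0.7 × 18.98 = 13.3 kips.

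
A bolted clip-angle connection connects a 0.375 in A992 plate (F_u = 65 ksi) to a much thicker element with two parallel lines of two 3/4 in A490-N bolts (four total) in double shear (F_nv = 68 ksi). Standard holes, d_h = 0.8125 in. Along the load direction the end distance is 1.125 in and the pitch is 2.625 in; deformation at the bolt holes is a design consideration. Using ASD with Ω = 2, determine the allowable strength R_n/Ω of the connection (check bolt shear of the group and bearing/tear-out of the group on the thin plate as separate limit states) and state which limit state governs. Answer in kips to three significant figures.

64.9 kips (bearing governs)

Bolt shear: A_b = π·0.75²/4 = 0.4418 in²; R_n = 68 × 0.4418 × 4 × 2 = 240.3 kips → 240.3 / 2 = 120 kips.
Bearing (1.2 l_c t F_u ≤ 2.4 d t F_u): upper limit = 2.4·0.75·0.375·65 = 43.87 kips.
  Edge l_c = 1.125 − 0.8125/2 = 0.7188 → r_n = 21.02 kips; interior l_c = 2.625 − 0.8125 = 1.812 → r_n = 43.87 kips.
  R_n,bearing = 2·21.02 + 2·43.87 = 129.8 kips → 129.8 / 2 = 64.9 kips.
Bearing governs: 64.9 kips.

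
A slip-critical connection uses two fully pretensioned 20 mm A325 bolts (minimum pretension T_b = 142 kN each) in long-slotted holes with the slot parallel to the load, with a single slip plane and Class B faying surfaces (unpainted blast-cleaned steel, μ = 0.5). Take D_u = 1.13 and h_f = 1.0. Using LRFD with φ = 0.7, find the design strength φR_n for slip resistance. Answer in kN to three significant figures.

112 kN

R_n = μ · D_u · h_f · T_b · n_s · n_b = 0.5 × 1.13 × 1.0 × 142 × 1 × 2 = 160.5 kN.
Design strength φR_n = 0.7 × 160.5 = 112 kN.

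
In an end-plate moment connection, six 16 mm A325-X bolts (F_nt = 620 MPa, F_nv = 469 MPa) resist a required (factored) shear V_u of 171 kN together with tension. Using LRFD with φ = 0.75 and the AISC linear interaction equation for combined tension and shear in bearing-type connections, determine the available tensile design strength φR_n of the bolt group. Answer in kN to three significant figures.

A_b = π·16²/4 = 201.1 mm²; f_rv = 171 × 1000 / (6 × 201.1) = 141.7 MPa.
F'_nt = 1.3 F_nt − (F_nt / φF_nv) f_rv = 1.3·620 − (620/(0.75·469))·141.7 = 556.2 MPa, capped at F_nt → F'_nt = 556.2 MPa.
R_n = F'_nt · A_b · n = 556.2 × 201.1 × 6 / 1000 = 670.9 kN.
Design strength φR_n = 0.75 × 670.9 = 503 kN.

503 kN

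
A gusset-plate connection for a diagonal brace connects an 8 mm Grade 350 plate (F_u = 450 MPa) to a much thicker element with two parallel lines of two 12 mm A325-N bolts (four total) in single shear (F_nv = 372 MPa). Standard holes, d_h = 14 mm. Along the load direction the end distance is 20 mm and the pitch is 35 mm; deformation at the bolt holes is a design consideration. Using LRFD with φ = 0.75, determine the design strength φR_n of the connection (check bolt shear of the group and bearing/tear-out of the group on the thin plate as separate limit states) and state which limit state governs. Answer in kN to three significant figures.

Bolt shear: A_b = π·12²/4 = 113.1 mm²; R_n = 372 × 113.1 × 4 × 1 / 1000 = 168.3 kN → 0.75 × 168.3 = 126 kN.
Bearing (1.2 l_c t F_u ≤ 2.4 d t F_u): upper limit = 2.4·12·8·450 / 1000 = 103.7 kN.
  Edge l_c = 20 − 14/2 = 13 → r_n = 56.16 kN; interior l_c = 35 − 14 = 21 → r_n = 90.72 kN.
  R_n,bearing = 2·56.16 + 2·90.72 = 293.8 kN → 0.75 × 293.8 = 220 kN.
Bolt shear governs: 126 kN.

126 kN (bolt shear governs)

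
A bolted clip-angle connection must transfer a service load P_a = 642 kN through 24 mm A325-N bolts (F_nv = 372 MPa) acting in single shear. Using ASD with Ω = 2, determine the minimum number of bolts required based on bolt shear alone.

8 bolts

A_b = π·24²/4 = 452.4 mm².
Per-bolt allowable strength R_n/Ω = 372 × 452.4 × 1 / 1000 / 2 = 84.14 kN.
n ≥ 642 / 84.14 = 7.63 → use 8 bolts.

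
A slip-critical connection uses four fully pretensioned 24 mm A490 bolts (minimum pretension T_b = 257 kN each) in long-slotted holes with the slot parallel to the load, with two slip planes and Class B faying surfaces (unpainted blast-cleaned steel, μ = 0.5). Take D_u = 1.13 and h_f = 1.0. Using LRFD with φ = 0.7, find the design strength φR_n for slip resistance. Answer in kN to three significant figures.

R_n = μ · D_u · h_f · T_b · n_s · n_b = 0.5 × 1.13 × 1.0 × 257 × 2 × 4 = 1162 kN.
Design strength φR_n = 0.7 × 1162 = 813 kN.

813 kN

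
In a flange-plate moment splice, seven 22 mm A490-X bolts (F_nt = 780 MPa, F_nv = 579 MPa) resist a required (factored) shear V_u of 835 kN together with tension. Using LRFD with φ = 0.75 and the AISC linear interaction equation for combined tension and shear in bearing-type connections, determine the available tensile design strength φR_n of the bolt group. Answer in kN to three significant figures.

899 kN

A_b = π·22²/4 = 380.1 mm²; f_rv = 835 × 1000 / (7 × 380.1) = 313.8 MPa.
F'_nt = 1.3 F_nt − (F_nt / φF_nv) f_rv = 1.3·780 − (780/(0.75·579))·313.8 = 450.4 MPa, capped at F_nt → F'_nt = 450.4 MPa.
R_n = F'_nt · A_b · n = 450.4 × 380.1 × 7 / 1000 = 1198 kN.
Design strength φR_n = 0.75 × 1198 = 899 kN.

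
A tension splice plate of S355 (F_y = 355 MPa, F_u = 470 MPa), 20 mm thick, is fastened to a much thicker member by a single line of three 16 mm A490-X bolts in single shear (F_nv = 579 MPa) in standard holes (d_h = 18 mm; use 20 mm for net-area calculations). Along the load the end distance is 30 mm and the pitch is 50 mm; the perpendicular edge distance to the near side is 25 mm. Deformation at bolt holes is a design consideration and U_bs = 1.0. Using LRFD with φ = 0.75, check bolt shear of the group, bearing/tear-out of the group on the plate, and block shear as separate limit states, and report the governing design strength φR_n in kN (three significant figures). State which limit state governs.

262 kN (bolt shear governs)

Bolt shear: A_b = π·16²/4 = 201.1 mm²; R_n = 579 × 201.1 × 3 × 1 / 1000 = 349.2 kN → 0.75 × 349.2 = 262 kN.
Bearing: edge l_c = 21, r_n = 236.9 kN; interior l_c = 32, r_n = 361 kN; R_n = 236.9 + 2·361 = 958.8 kN → 719 kN.
Block shear: A_gv = 2600, A_nv = 1600, A_nt = 300 mm²; R_n = min(0.6F_uA_nv, 0.6F_yA_gv) + U_bs·F_u·A_nt = 592.2 kN → 444 kN.
Bolt shear governs: 262 kN.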